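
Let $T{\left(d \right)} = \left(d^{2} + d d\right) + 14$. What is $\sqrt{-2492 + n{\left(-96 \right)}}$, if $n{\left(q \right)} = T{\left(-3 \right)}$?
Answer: $2 i \sqrt{615} \approx 49.598 i$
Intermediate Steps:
$T{\left(d \right)} = 14 + 2 d^{2}$ ($T{\left(d \right)} = \left(d^{2} + d^{2}\right) + 14 = 2 d^{2} + 14 = 14 + 2 d^{2}$)
$n{\left(q \right)} = 32$ ($n{\left(q \right)} = 14 + 2 \left(-3\right)^{2} = 14 + 2 \cdot 9 = 14 + 18 = 32$)
$\sqrt{-2492 + n{\left(-96 \right)}} = \sqrt{-2492 + 32} = \sqrt{-2460} = 2 i \sqrt{615}$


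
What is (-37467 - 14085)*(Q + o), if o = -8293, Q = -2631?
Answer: 563154048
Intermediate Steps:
(-37467 - 14085)*(Q + o) = (-37467 - 14085)*(-2631 - 8293) = -51552*(-10924) = 563154048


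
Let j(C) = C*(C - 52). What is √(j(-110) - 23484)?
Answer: 4*I*√354 ≈ 75.26*I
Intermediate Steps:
j(C) = C*(-52 + C)
√(j(-110) - 23484) = √(-110*(-52 - 110) - 23484) = √(-110*(-162) - 23484) = √(17820 - 23484) = √(-5664) = 4*I*√354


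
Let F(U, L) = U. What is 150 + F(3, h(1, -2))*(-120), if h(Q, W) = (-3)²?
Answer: -210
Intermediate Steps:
h(Q, W) = 9
150 + F(3, h(1, -2))*(-120) = 150 + 3*(-120) = 150 - 360 = -210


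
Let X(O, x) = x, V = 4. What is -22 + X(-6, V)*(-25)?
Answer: -122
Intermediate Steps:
-22 + X(-6, V)*(-25) = -22 + 4*(-25) = -22 - 100 = -122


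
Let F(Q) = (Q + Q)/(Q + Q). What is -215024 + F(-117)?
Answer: -215023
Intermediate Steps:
F(Q) = 1 (F(Q) = (2*Q)/((2*Q)) = (2*Q)*(1/(2*Q)) = 1)
-215024 + F(-117) = -215024 + 1 = -215023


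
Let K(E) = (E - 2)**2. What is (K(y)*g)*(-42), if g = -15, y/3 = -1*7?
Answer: 333270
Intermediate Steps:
y = -21 (y = 3*(-1*7) = 3*(-7) = -21)
K(E) = (-2 + E)**2
(K(y)*g)*(-42) = ((-2 - 21)**2*(-15))*(-42) = ((-23)**2*(-15))*(-42) = (529*(-15))*(-42) = -7935*(-42) = 333270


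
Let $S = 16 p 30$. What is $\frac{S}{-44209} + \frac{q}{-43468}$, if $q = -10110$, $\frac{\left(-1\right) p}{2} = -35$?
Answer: $- \frac{506785905}{960838406} \approx -0.52744$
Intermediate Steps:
$p = 70$ ($p = \left(-2\right) \left(-35\right) = 70$)
$S = 33600$ ($S = 16 \cdot 70 \cdot 30 = 1120 \cdot 30 = 33600$)
$\frac{S}{-44209} + \frac{q}{-43468} = \frac{33600}{-44209} - \frac{10110}{-43468} = 33600 \left(- \frac{1}{44209}\right) - - \frac{5055}{21734} = - \frac{33600}{44209} + \frac{5055}{21734} = - \frac{506785905}{960838406}$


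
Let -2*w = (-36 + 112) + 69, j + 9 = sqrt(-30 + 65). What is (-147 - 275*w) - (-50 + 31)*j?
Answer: 39239/2 + 19*sqrt(35) ≈ 19732.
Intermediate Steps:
j = -9 + sqrt(35) (j = -9 + sqrt(-30 + 65) = -9 + sqrt(35) ≈ -3.0839)
w = -145/2 (w = -((-36 + 112) + 69)/2 = -(76 + 69)/2 = -1/2*145 = -145/2 ≈ -72.500)
(-147 - 275*w) - (-50 + 31)*j = (-147 - 275*(-145/2)) - (-50 + 31)*(-9 + sqrt(35)) = (-147 + 39875/2) - (-19)*(-9 + sqrt(35)) = 39581/2 - (171 - 19*sqrt(35)) = 39581/2 + (-171 + 19*sqrt(35)) = 39239/2 + 19*sqrt(35)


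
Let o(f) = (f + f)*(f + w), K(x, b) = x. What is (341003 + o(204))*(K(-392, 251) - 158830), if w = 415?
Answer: -94507014210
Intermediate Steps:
o(f) = 2*f*(415 + f) (o(f) = (f + f)*(f + 415) = (2*f)*(415 + f) = 2*f*(415 + f))
(341003 + o(204))*(K(-392, 251) - 158830) = (341003 + 2*204*(415 + 204))*(-392 - 158830) = (341003 + 2*204*619)*(-159222) = (341003 + 252552)*(-159222) = 593555*(-159222) = -94507014210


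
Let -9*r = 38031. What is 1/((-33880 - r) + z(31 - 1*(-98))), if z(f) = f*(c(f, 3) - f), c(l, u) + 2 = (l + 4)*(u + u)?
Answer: 3/169166 ≈ 1.7734e-5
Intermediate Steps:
c(l, u) = -2 + 2*u*(4 + l) (c(l, u) = -2 + (l + 4)*(u + u) = -2 + (4 + l)*(2*u) = -2 + 2*u*(4 + l))
r = -12677/3 (r = -⅑*38031 = -12677/3 ≈ -4225.7)
z(f) = f*(22 + 5*f) (z(f) = f*((-2 + 8*3 + 2*f*3) - f) = f*((-2 + 24 + 6*f) - f) = f*((22 + 6*f) - f) = f*(22 + 5*f))
1/((-33880 - r) + z(31 - 1*(-98))) = 1/((-33880 - 1*(-12677/3)) + (31 - 1*(-98))*(22 + 5*(31 - 1*(-98)))) = 1/((-33880 + 12677/3) + (31 + 98)*(22 + 5*(31 + 98))) = 1/(-88963/3 + 129*(22 + 5*129)) = 1/(-88963/3 + 129*(22 + 645)) = 1/(-88963/3 + 129*667) = 1/(-88963/3 + 86043) = 1/(169166/3) = 3/169166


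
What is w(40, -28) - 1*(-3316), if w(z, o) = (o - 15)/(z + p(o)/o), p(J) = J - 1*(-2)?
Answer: 1899466/573 ≈ 3314.9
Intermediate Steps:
p(J) = 2 + J (p(J) = J + 2 = 2 + J)
w(z, o) = (-15 + o)/(z + (2 + o)/o) (w(z, o) = (o - 15)/(z + (2 + o)/o) = (-15 + o)/(z + (2 + o)/o))
w(40, -28) - 1*(-3316) = -28*(-15 - 28)/(2 - 28 - 28*40) - 1*(-3316) = -28*(-43)/(2 - 28 - 1120) + 3316 = -28*(-43)/(-1146) + 3316 = -28*(-1/1146)*(-43) + 3316 = -602/573 + 3316 = 1899466/573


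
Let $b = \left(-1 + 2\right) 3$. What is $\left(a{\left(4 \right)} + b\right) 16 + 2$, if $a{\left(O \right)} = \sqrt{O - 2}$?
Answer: $50 + 16 \sqrt{2} \approx 72.627$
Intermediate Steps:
$a{\left(O \right)} = \sqrt{-2 + O}$
$b = 3$ ($b = 1 \cdot 3 = 3$)
$\left(a{\left(4 \right)} + b\right) 16 + 2 = \left(\sqrt{-2 + 4} + 3\right) 16 + 2 = \left(\sqrt{2} + 3\right) 16 + 2 = \left(3 + \sqrt{2}\right) 16 + 2 = \left(48 + 16 \sqrt{2}\right) + 2 = 50 + 16 \sqrt{2}$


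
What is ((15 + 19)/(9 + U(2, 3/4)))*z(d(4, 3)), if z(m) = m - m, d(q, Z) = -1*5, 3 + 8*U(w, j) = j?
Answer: 0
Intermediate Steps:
U(w, j) = -3/8 + j/8
d(q, Z) = -5
z(m) = 0
((15 + 19)/(9 + U(2, 3/4)))*z(d(4, 3)) = ((15 + 19)/(9 + (-3/8 + (3/4)/8)))*0 = (34/(9 + (-3/8 + (3*(¼))/8)))*0 = (34/(9 + (-3/8 + (⅛)*(¾))))*0 = (34/(9 + (-3/8 + 3/32)))*0 = (34/(9 - 9/32))*0 = (34/(279/32))*0 = (34*(32/279))*0 = (1088/279)*0 = 0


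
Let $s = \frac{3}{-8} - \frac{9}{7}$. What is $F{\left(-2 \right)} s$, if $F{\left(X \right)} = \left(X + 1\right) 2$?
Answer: $\frac{93}{28} \approx 3.3214$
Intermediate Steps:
$s = - \frac{93}{56}$ ($s = 3 \left(- \frac{1}{8}\right) - \frac{9}{7} = - \frac{3}{8} - \frac{9}{7} = - \frac{93}{56} \approx -1.6607$)
$F{\left(X \right)} = 2 + 2 X$ ($F{\left(X \right)} = \left(1 + X\right) 2 = 2 + 2 X$)
$F{\left(-2 \right)} s = \left(2 + 2 \left(-2\right)\right) \left(- \frac{93}{56}\right) = \left(2 - 4\right) \left(- \frac{93}{56}\right) = \left(-2\right) \left(- \frac{93}{56}\right) = \frac{93}{28}$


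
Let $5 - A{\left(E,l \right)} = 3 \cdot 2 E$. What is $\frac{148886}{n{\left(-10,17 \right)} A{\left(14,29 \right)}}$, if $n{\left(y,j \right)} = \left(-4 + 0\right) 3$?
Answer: $\frac{74443}{474} \approx 157.05$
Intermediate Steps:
$n{\left(y,j \right)} = -12$ ($n{\left(y,j \right)} = \left(-4\right) 3 = -12$)
$A{\left(E,l \right)} = 5 - 6 E$ ($A{\left(E,l \right)} = 5 - 3 \cdot 2 E = 5 - 6 E$)
$\frac{148886}{n{\left(-10,17 \right)} A{\left(14,29 \right)}} = \frac{148886}{\left(-12\right) \left(5 - 84\right)} = \frac{148886}{\left(-12\right) \left(-79\right)} = \frac{148886}{948} = 148886 \cdot \frac{1}{948} = \frac{74443}{474}$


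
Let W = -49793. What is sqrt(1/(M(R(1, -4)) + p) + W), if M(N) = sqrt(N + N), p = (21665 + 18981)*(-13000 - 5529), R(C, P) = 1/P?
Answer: sqrt((75001177690126 - 49793*I*sqrt(2))/(-1506259468 + I*sqrt(2))) ≈ 223.14*I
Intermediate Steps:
p = -753129734 (p = 40646*(-18529) = -753129734)
M(N) = sqrt(2)*sqrt(N) (M(N) = sqrt(2*N) = sqrt(2)*sqrt(N))
sqrt(1/(M(R(1, -4)) + p) + W) = sqrt(1/(sqrt(2)*sqrt(1/(-4)) - 753129734) - 49793) = sqrt(1/(sqrt(2)*sqrt(-1/4) - 753129734) - 49793) = sqrt(1/(sqrt(2)*(I/2) - 753129734) - 49793) = sqrt(1/(I*sqrt(2)/2 - 753129734) - 49793) = sqrt(1/(-753129734 + I*sqrt(2)/2) - 49793) = sqrt(-49793 + 1/(-753129734 + I*sqrt(2)/2))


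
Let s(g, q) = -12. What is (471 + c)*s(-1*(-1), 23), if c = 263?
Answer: -8808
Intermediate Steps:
(471 + c)*s(-1*(-1), 23) = (471 + 263)*(-12) = 734*(-12) = -8808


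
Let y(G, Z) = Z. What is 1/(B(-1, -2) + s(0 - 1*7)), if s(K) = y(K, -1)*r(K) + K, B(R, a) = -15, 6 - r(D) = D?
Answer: -1/35 ≈ -0.028571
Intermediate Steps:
r(D) = 6 - D
s(K) = -6 + 2*K (s(K) = -(6 - K) + K = (-6 + K) + K = -6 + 2*K)
1/(B(-1, -2) + s(0 - 1*7)) = 1/(-15 + (-6 + 2*(0 - 1*7))) = 1/(-15 + (-6 + 2*(0 - 7))) = 1/(-15 + (-6 + 2*(-7))) = 1/(-15 + (-6 - 14)) = 1/(-15 - 20) = 1/(-35) = -1/35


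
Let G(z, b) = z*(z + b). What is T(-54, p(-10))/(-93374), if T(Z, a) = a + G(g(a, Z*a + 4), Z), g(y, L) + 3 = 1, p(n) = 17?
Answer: -129/93374 ≈ -0.0013815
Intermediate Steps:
g(y, L) = -2 (g(y, L) = -3 + 1 = -2)
G(z, b) = z*(b + z)
T(Z, a) = 4 + a - 2*Z (T(Z, a) = a - 2*(Z - 2) = a - 2*(-2 + Z) = a + (4 - 2*Z) = 4 + a - 2*Z)
T(-54, p(-10))/(-93374) = (4 + 17 - 2*(-54))/(-93374) = (4 + 17 + 108)*(-1/93374) = 129*(-1/93374) = -129/93374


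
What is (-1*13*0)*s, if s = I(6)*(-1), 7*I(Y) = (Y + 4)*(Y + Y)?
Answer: 0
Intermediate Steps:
I(Y) = 2*Y*(4 + Y)/7 (I(Y) = ((Y + 4)*(Y + Y))/7 = ((4 + Y)*(2*Y))/7 = (2*Y*(4 + Y))/7 = 2*Y*(4 + Y)/7)
s = -120/7 (s = ((2/7)*6*(4 + 6))*(-1) = ((2/7)*6*10)*(-1) = (120/7)*(-1) = -120/7 ≈ -17.143)
(-1*13*0)*s = (-1*13*0)*(-120/7) = -13*0*(-120/7) = 0*(-120/7) = 0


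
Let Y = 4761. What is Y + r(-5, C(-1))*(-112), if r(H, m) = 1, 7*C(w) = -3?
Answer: 4649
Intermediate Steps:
C(w) = -3/7 (C(w) = (1/7)*(-3) = -3/7)
Y + r(-5, C(-1))*(-112) = 4761 + 1*(-112) = 4761 - 112 = 4649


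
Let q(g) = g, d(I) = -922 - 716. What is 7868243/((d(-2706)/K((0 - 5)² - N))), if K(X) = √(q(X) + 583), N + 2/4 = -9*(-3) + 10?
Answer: -7868243*√254/1092 ≈ -1.1483e+5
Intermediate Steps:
d(I) = -1638
N = 73/2 (N = -½ + (-9*(-3) + 10) = -½ + (27 + 10) = -½ + 37 = 73/2 ≈ 36.500)
K(X) = √(583 + X) (K(X) = √(X + 583) = √(583 + X))
7868243/((d(-2706)/K((0 - 5)² - N))) = 7868243/((-1638/√(583 + ((0 - 5)² - 1*73/2)))) = 7868243/((-1638/√(583 + ((-5)² - 73/2)))) = 7868243/((-1638/√(583 + (25 - 73/2)))) = 7868243/((-1638/√(583 - 23/2))) = 7868243/((-1638*√254/381)) = 7868243/((-546*√254/127)) = 7868243*(-√254/1092) = -7868243*√254/1092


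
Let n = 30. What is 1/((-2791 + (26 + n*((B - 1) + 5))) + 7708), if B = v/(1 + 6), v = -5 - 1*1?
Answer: 7/35261 ≈ 0.00019852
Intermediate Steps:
v = -6 (v = -5 - 1 = -6)
B = -6/7 (B = -6/(1 + 6) = -6/7 ≈ -0.85714)
1/((-2791 + (26 + n*((B - 1) + 5))) + 7708) = 1/((-2791 + (26 + 30*((-6/7 - 1) + 5))) + 7708) = 1/((-2791 + (26 + 30*(-13/7 + 5))) + 7708) = 1/((-2791 + (26 + 30*(22/7))) + 7708) = 1/((-2791 + (26 + 660/7)) + 7708) = 1/((-2791 + 842/7) + 7708) = 1/(-18695/7 + 7708) = 1/(35261/7) = 7/35261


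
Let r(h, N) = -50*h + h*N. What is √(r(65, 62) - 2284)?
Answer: 4*I*√94 ≈ 38.781*I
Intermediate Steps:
r(h, N) = -50*h + N*h
√(r(65, 62) - 2284) = √(65*(-50 + 62) - 2284) = √(65*12 - 2284) = √(780 - 2284) = √(-1504) = 4*I*√94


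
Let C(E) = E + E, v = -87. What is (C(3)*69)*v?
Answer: -36018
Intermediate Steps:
C(E) = 2*E
(C(3)*69)*v = ((2*3)*69)*(-87) = (6*69)*(-87) = 414*(-87) = -36018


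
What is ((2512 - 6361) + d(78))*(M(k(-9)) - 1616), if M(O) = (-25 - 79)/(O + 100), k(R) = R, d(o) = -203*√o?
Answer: 43570680/7 + 328280*√78 ≈ 9.1237e+6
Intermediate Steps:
M(O) = -104/(100 + O)
((2512 - 6361) + d(78))*(M(k(-9)) - 1616) = ((2512 - 6361) - 203*√78)*(-104/(100 - 9) - 1616) = (-3849 - 203*√78)*(-104/91 - 1616) = (-3849 - 203*√78)*(-104*1/91 - 1616) = (-3849 - 203*√78)*(-8/7 - 1616) = (-3849 - 203*√78)*(-11320/7) = 43570680/7 + 328280*√78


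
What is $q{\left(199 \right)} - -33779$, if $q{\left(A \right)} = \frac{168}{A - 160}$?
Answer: $\frac{439183}{13} \approx 33783.0$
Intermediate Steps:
$q{\left(A \right)} = \frac{168}{-160 + A}$
$q{\left(199 \right)} - -33779 = \frac{168}{-160 + 199} - -33779 = \frac{168}{39} + 33779 = 168 \cdot \frac{1}{39} + 33779 = \frac{56}{13} + 33779 = \frac{439183}{13}$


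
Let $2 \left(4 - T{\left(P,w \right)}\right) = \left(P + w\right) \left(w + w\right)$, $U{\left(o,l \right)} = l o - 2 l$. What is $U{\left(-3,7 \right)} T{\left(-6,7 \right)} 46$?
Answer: $4830$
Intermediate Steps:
$U{\left(o,l \right)} = - 2 l + l o$
$T{\left(P,w \right)} = 4 - w \left(P + w\right)$ ($T{\left(P,w \right)} = 4 - \frac{\left(P + w\right) \left(w + w\right)}{2} = 4 - \frac{\left(P + w\right) 2 w}{2} = 4 - \frac{2 w \left(P + w\right)}{2} = 4 - w \left(P + w\right)$)
$U{\left(-3,7 \right)} T{\left(-6,7 \right)} 46 = 7 \left(-2 - 3\right) \left(4 - 7^{2} - \left(-6\right) 7\right) 46 = 7 \left(-5\right) \left(4 - 49 + 42\right) 46 = - 35 \left(4 - 49 + 42\right) 46 = \left(-35\right) \left(-3\right) 46 = 105 \cdot 46 = 4830$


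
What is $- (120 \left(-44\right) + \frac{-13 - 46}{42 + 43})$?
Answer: $\frac{448859}{85} \approx 5280.7$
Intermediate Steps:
$- (120 \left(-44\right) + \frac{-13 - 46}{42 + 43}) = - (-5280 - \frac{59}{85}) = \left(-1\right) \left(- \frac{448859}{85}\right) = \frac{448859}{85}$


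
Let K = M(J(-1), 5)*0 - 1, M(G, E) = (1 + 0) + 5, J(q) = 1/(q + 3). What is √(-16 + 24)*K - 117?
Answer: -117 - 2*√2 ≈ -119.83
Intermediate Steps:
J(q) = 1/(3 + q)
M(G, E) = 6 (M(G, E) = 1 + 5 = 6)
K = -1 (K = 6*0 - 1 = 0 - 1 = -1)
√(-16 + 24)*K - 117 = √(-16 + 24)*(-1) - 117 = √8*(-1) - 117 = (2*√2)*(-1) - 117 = -2*√2 - 117 = -117 - 2*√2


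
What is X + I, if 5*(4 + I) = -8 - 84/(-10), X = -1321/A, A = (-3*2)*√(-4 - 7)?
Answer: -98/25 - 1321*I*√11/66 ≈ -3.92 - 66.383*I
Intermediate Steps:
A = -6*I*√11 ≈ -19.9*I
X = -1321*I*√11/66 ≈ -66.383*I
I = -98/25 (I = -4 + (-8 - 84/(-10))/5 = -4 + (-8 - 84*(-1)/10)/5 = -4 + (-8 - 12*(-7/10))/5 = -4 + (-8 + 42/5)/5 = -4 + (⅕)*(⅖) = -4 + 2/25 = -98/25 ≈ -3.9200)
X + I = -1321*I*√11/66 - 98/25 = -98/25 - 1321*I*√11/66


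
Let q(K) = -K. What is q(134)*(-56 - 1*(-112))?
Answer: -7504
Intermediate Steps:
q(134)*(-56 - 1*(-112)) = (-1*134)*(-56 - 1*(-112)) = -134*(-56 + 112) = -134*56 = -7504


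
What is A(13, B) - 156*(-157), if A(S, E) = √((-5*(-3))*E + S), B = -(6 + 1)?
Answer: 24492 + 2*I*√23 ≈ 24492.0 + 9.5917*I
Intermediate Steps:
B = -7 (B = -1*7 = -7)
A(S, E) = √(S + 15*E) (A(S, E) = √(15*E + S) = √(S + 15*E))
A(13, B) - 156*(-157) = √(13 + 15*(-7)) - 156*(-157) = √(13 - 105) + 24492 = √(-92) + 24492 = 2*I*√23 + 24492 = 24492 + 2*I*√23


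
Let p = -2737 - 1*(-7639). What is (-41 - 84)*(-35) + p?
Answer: 9277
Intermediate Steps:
p = 4902 (p = -2737 + 7639 = 4902)
(-41 - 84)*(-35) + p = (-41 - 84)*(-35) + 4902 = -125*(-35) + 4902 = 4375 + 4902 = 9277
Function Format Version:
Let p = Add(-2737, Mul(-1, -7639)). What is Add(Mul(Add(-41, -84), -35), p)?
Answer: 9277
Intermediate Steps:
p = 4902 (p = Add(-2737, 7639) = 4902)
Add(Mul(Add(-41, -84), -35), p) = Add(Mul(Add(-41, -84), -35), 4902) = Add(Mul(-125, -35), 4902) = Add(4375, 4902) = 9277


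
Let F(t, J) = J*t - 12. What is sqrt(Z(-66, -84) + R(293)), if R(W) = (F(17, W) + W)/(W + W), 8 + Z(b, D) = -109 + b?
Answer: 2*I*sqrt(3734871)/293 ≈ 13.192*I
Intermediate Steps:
F(t, J) = -12 + J*t
Z(b, D) = -117 + b (Z(b, D) = -8 + (-109 + b) = -117 + b)
R(W) = (-12 + 18*W)/(2*W) (R(W) = ((-12 + W*17) + W)/(W + W) = ((-12 + 17*W) + W)/((2*W)) = (-12 + 18*W)*(1/(2*W)) = (-12 + 18*W)/(2*W))
sqrt(Z(-66, -84) + R(293)) = sqrt((-117 - 66) + (9 - 6/293)) = sqrt(-183 + (9 - 6*1/293)) = sqrt(-183 + (9 - 6/293)) = sqrt(-183 + 2631/293) = sqrt(-50988/293) = 2*I*sqrt(3734871)/293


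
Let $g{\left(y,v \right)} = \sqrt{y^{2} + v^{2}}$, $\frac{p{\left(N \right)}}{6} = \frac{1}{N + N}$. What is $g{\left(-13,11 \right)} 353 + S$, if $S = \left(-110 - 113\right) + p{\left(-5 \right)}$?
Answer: $- \frac{1118}{5} + 353 \sqrt{290} \approx 5787.8$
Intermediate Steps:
$p{\left(N \right)} = \frac{3}{N}$ ($p{\left(N \right)} = \frac{6}{N + N} = \frac{6}{2 N} = 6 \frac{1}{2 N} = \frac{3}{N}$)
$g{\left(y,v \right)} = \sqrt{v^{2} + y^{2}}$
$S = - \frac{1118}{5}$ ($S = \left(-110 - 113\right) + \frac{3}{-5} = -223 + 3 \left(- \frac{1}{5}\right) = -223 - \frac{3}{5} = - \frac{1118}{5} \approx -223.6$)
$g{\left(-13,11 \right)} 353 + S = \sqrt{11^{2} + \left(-13\right)^{2}} \cdot 353 - \frac{1118}{5} = \sqrt{121 + 169} \cdot 353 - \frac{1118}{5} = \sqrt{290} \cdot 353 - \frac{1118}{5} = 353 \sqrt{290} - \frac{1118}{5} = - \frac{1118}{5} + 353 \sqrt{290}$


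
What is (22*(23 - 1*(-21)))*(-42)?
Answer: -40656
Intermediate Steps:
(22*(23 - 1*(-21)))*(-42) = (22*(23 + 21))*(-42) = (22*44)*(-42) = 968*(-42) = -40656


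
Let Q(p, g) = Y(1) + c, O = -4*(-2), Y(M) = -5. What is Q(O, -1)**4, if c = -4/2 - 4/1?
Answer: 14641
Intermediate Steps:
O = 8
c = -6 (c = -4*1/2 - 4*1 = -2 - 4 = -6)
Q(p, g) = -11 (Q(p, g) = -5 - 6 = -11)
Q(O, -1)**4 = (-11)**4 = 14641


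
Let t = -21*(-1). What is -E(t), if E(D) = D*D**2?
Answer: -9261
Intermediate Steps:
t = 21
E(D) = D**3
-E(t) = -1*21**3 = -1*9261 = -9261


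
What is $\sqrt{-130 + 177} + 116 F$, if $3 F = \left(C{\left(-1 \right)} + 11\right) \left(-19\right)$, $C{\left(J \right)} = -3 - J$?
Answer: $-6612 + \sqrt{47} \approx -6605.1$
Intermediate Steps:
$F = -57$ ($F = \frac{\left(\left(-3 - -1\right) + 11\right) \left(-19\right)}{3} = \frac{\left(\left(-3 + 1\right) + 11\right) \left(-19\right)}{3} = \frac{\left(-2 + 11\right) \left(-19\right)}{3} = \frac{9 \left(-19\right)}{3} = \frac{1}{3} \left(-171\right) = -57$)
$\sqrt{-130 + 177} + 116 F = \sqrt{-130 + 177} + 116 \left(-57\right) = \sqrt{47} - 6612 = -6612 + \sqrt{47}$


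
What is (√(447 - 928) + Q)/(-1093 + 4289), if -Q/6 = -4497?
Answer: 13491/1598 + I*√481/3196 ≈ 8.4424 + 0.0068622*I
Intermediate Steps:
Q = 26982 (Q = -6*(-4497) = 26982)
(√(447 - 928) + Q)/(-1093 + 4289) = (√(447 - 928) + 26982)/(-1093 + 4289) = (√(-481) + 26982)/3196 = (I*√481 + 26982)*(1/3196) = (26982 + I*√481)*(1/3196) = 13491/1598 + I*√481/3196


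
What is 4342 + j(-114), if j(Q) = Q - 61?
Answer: 4167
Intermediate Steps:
j(Q) = -61 + Q
4342 + j(-114) = 4342 + (-61 - 114) = 4342 - 175 = 4167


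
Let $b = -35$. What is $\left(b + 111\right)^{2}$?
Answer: $5776$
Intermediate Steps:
$\left(b + 111\right)^{2} = \left(-35 + 111\right)^{2} = 76^{2} = 5776$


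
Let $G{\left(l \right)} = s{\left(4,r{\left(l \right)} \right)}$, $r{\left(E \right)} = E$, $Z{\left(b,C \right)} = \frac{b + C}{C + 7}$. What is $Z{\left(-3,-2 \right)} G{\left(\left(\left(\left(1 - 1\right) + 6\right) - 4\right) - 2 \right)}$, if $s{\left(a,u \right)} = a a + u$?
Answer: $-16$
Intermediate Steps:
$Z{\left(b,C \right)} = \frac{C + b}{7 + C}$
$s{\left(a,u \right)} = u + a^{2}$ ($s{\left(a,u \right)} = a^{2} + u = u + a^{2}$)
$G{\left(l \right)} = 16 + l$ ($G{\left(l \right)} = l + 4^{2} = l + 16 = 16 + l$)
$Z{\left(-3,-2 \right)} G{\left(\left(\left(\left(1 - 1\right) + 6\right) - 4\right) - 2 \right)} = \frac{-2 - 3}{7 - 2} \left(16 + \left(\left(\left(\left(1 - 1\right) + 6\right) - 4\right) - 2\right)\right) = \frac{1}{5} \left(-5\right) \left(16 + \left(\left(\left(0 + 6\right) - 4\right) - 2\right)\right) = \frac{1}{5} \left(-5\right) \left(16 + \left(\left(6 - 4\right) - 2\right)\right) = - (16 + \left(2 - 2\right)) = - (16 + 0) = \left(-1\right) 16 = -16$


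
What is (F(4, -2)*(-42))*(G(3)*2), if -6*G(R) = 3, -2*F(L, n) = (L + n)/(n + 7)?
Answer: -42/5 ≈ -8.4000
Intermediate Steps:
F(L, n) = -(L + n)/(2*(7 + n)) (F(L, n) = -(L + n)/(2*(n + 7)) = -(L + n)/(2*(7 + n)))
G(R) = -½ (G(R) = -⅙*3 = -½)
(F(4, -2)*(-42))*(G(3)*2) = (((-1*4 - 1*(-2))/(2*(7 - 2)))*(-42))*(-½*2) = (((½)*(-4 + 2)/5)*(-42))*(-1) = (((½)*(⅕)*(-2))*(-42))*(-1) = -⅕*(-42)*(-1) = (42/5)*(-1) = -42/5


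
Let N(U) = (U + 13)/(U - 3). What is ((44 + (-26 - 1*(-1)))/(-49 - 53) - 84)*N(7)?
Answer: -42935/102 ≈ -420.93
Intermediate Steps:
N(U) = (13 + U)/(-3 + U)
((44 + (-26 - 1*(-1)))/(-49 - 53) - 84)*N(7) = ((44 + (-26 - 1*(-1)))/(-49 - 53) - 84)*((13 + 7)/(-3 + 7)) = ((44 + (-26 + 1))/(-102) - 84)*(20/4) = ((44 - 25)*(-1/102) - 84)*((1/4)*20) = (19*(-1/102) - 84)*5 = (-19/102 - 84)*5 = -8587/102*5 = -42935/102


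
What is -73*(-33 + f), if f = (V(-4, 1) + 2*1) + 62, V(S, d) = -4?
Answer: -1971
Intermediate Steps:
f = 60 (f = (-4 + 2*1) + 62 = (-4 + 2) + 62 = -2 + 62 = 60)
-73*(-33 + f) = -73*(-33 + 60) = -73*27 = -1971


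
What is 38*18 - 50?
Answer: 634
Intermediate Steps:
38*18 - 50 = 684 - 50 = 634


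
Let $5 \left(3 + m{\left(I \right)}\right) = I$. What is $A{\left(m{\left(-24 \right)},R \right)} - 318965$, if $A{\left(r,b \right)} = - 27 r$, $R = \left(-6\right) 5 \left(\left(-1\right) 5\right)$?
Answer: $- \frac{1593772}{5} \approx -3.1875 \cdot 10^{5}$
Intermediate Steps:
$m{\left(I \right)} = -3 + \frac{I}{5}$
$R = 150$ ($R = \left(-30\right) \left(-5\right) = 150$)
$A{\left(m{\left(-24 \right)},R \right)} - 318965 = - 27 \left(-3 + \frac{1}{5} \left(-24\right)\right) - 318965 = - 27 \left(-3 - \frac{24}{5}\right) - 318965 = \left(-27\right) \left(- \frac{39}{5}\right) - 318965 = \frac{1053}{5} - 318965 = - \frac{1593772}{5}$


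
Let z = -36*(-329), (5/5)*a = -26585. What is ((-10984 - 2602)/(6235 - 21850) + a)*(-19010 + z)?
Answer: 2974686780374/15615 ≈ 1.9050e+8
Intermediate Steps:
a = -26585
z = 11844
((-10984 - 2602)/(6235 - 21850) + a)*(-19010 + z) = ((-10984 - 2602)/(6235 - 21850) - 26585)*(-19010 + 11844) = (-13586/(-15615) - 26585)*(-7166) = (-13586*(-1/15615) - 26585)*(-7166) = (13586/15615 - 26585)*(-7166) = -415111189/15615*(-7166) = 2974686780374/15615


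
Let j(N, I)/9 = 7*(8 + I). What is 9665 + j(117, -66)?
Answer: 6011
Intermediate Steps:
j(N, I) = 504 + 63*I (j(N, I) = 9*(7*(8 + I)) = 9*(56 + 7*I) = 504 + 63*I)
9665 + j(117, -66) = 9665 + (504 + 63*(-66)) = 9665 + (504 - 4158) = 9665 - 3654 = 6011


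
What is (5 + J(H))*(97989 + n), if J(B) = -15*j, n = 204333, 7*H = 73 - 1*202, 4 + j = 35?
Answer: -139068120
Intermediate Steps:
j = 31 (j = -4 + 35 = 31)
H = -129/7 (H = (73 - 1*202)/7 = (73 - 202)/7 = (1/7)*(-129) = -129/7 ≈ -18.429)
J(B) = -465 (J(B) = -15*31 = -465)
(5 + J(H))*(97989 + n) = (5 - 465)*(97989 + 204333) = -460*302322 = -139068120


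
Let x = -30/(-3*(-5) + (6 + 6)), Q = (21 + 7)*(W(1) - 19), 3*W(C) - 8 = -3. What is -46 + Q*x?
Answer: 13318/27 ≈ 493.26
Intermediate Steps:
W(C) = 5/3 (W(C) = 8/3 + (⅓)*(-3) = 8/3 - 1 = 5/3)
Q = -1456/3 (Q = (21 + 7)*(5/3 - 19) = 28*(-52/3) = -1456/3 ≈ -485.33)
x = -10/9 (x = -30/(15 + 12) = -30/27 = -30*1/27 = -10/9 ≈ -1.1111)
-46 + Q*x = -46 - 1456/3*(-10/9) = -46 + 14560/27 = 13318/27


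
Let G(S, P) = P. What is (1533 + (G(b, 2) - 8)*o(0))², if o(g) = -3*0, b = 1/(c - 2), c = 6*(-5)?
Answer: 2350089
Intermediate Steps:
c = -30
b = -1/32 (b = 1/(-30 - 2) = 1/(-32) = -1/32 ≈ -0.031250)
o(g) = 0
(1533 + (G(b, 2) - 8)*o(0))² = (1533 + (2 - 8)*0)² = (1533 - 6*0)² = (1533 + 0)² = 1533² = 2350089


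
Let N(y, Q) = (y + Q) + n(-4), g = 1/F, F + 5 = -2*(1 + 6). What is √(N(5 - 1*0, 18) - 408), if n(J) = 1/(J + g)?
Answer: 12*I*√15862/77 ≈ 19.628*I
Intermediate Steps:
F = -19 (F = -5 - 2*(1 + 6) = -5 - 2*7 = -5 - 14 = -19)
g = -1/19 (g = 1/(-19) = -1/19 ≈ -0.052632)
n(J) = 1/(-1/19 + J) (n(J) = 1/(J - 1/19) = 1/(-1/19 + J))
N(y, Q) = -19/77 + Q + y (N(y, Q) = (y + Q) + 19/(-1 + 19*(-4)) = (Q + y) + 19/(-1 - 76) = (Q + y) + 19/(-77) = (Q + y) + 19*(-1/77) = (Q + y) - 19/77 = -19/77 + Q + y)
√(N(5 - 1*0, 18) - 408) = √((-19/77 + 18 + (5 - 1*0)) - 408) = √((-19/77 + 18 + (5 + 0)) - 408) = √((-19/77 + 18 + 5) - 408) = √(1752/77 - 408) = √(-29664/77) = 12*I*√15862/77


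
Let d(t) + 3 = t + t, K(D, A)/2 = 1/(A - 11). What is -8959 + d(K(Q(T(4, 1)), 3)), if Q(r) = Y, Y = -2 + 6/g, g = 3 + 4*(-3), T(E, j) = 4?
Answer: -17925/2 ≈ -8962.5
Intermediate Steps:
g = -9 (g = 3 - 12 = -9)
Y = -8/3 (Y = -2 + 6/(-9) = -2 + 6*(-⅑) = -2 - ⅔ = -8/3 ≈ -2.6667)
Q(r) = -8/3
K(D, A) = 2/(-11 + A) (K(D, A) = 2/(A - 11) = 2/(-11 + A))
d(t) = -3 + 2*t (d(t) = -3 + (t + t) = -3 + 2*t)
-8959 + d(K(Q(T(4, 1)), 3)) = -8959 + (-3 + 2*(2/(-11 + 3))) = -8959 + (-3 + 2*(2/(-8))) = -8959 + (-3 + 2*(2*(-⅛))) = -8959 + (-3 + 2*(-¼)) = -8959 + (-3 - ½) = -8959 - 7/2 = -17925/2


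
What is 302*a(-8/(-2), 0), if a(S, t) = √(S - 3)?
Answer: 302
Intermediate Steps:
a(S, t) = √(-3 + S)
302*a(-8/(-2), 0) = 302*√(-3 - 8/(-2)) = 302*√(-3 - 8*(-½)) = 302*√(-3 + 4) = 302*√1 = 302*1 = 302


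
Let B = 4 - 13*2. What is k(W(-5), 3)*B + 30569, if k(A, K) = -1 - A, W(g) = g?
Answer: 30481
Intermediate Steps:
B = -22 (B = 4 - 26 = -22)
k(W(-5), 3)*B + 30569 = (-1 - 1*(-5))*(-22) + 30569 = (-1 + 5)*(-22) + 30569 = 4*(-22) + 30569 = -88 + 30569 = 30481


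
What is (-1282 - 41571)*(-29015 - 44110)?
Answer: 3133625625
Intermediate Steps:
(-1282 - 41571)*(-29015 - 44110) = -42853*(-73125) = 3133625625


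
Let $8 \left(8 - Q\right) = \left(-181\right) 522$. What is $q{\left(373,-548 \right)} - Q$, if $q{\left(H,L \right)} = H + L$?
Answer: $- \frac{47973}{4} \approx -11993.0$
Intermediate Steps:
$Q = \frac{47273}{4}$ ($Q = 8 - \frac{\left(-181\right) 522}{8} = 8 - - \frac{47241}{4} = 8 + \frac{47241}{4} = \frac{47273}{4} \approx 11818.0$)
$q{\left(373,-548 \right)} - Q = \left(373 - 548\right) - \frac{47273}{4} = -175 - \frac{47273}{4} = - \frac{47973}{4}$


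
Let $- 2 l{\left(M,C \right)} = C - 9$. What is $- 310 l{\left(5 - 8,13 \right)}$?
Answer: $620$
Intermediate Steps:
$l{\left(M,C \right)} = \frac{9}{2} - \frac{C}{2}$ ($l{\left(M,C \right)} = - \frac{C - 9}{2} = - \frac{-9 + C}{2} = \frac{9}{2} - \frac{C}{2}$)
$- 310 l{\left(5 - 8,13 \right)} = - 310 \left(\frac{9}{2} - \frac{13}{2}\right) = \left(-310\right) \left(-2\right) = 620$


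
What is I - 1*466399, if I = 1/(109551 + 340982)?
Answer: -210128140666/450533 ≈ -4.6640e+5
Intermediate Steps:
I = 1/450533 ≈ 2.2196e-6
I - 1*466399 = 1/450533 - 1*466399 = 1/450533 - 466399 = -210128140666/450533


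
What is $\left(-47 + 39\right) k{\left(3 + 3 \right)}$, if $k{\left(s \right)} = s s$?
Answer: $-288$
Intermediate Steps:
$k{\left(s \right)} = s^{2}$
$\left(-47 + 39\right) k{\left(3 + 3 \right)} = \left(-47 + 39\right) \left(3 + 3\right)^{2} = - 8 \cdot 6^{2} = \left(-8\right) 36 = -288$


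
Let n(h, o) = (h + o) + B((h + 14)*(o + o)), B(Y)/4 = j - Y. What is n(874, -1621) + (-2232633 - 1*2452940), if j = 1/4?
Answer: 6829265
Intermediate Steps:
j = 1/4 ≈ 0.25000
B(Y) = 1 - 4*Y (B(Y) = 4*(1/4 - Y) = 1 - 4*Y)
n(h, o) = 1 + h + o - 8*o*(14 + h) (n(h, o) = (h + o) + (1 - 4*(h + 14)*(o + o)) = (h + o) + (1 - 4*(14 + h)*2*o) = (h + o) + (1 - 8*o*(14 + h)) = 1 + h + o - 8*o*(14 + h))
n(874, -1621) + (-2232633 - 1*2452940) = (1 + 874 - 1621 - 8*(-1621)*(14 + 874)) + (-2232633 - 1*2452940) = (1 + 874 - 1621 - 8*(-1621)*888) + (-2232633 - 2452940) = (1 + 874 - 1621 + 11515584) - 4685573 = 11514838 - 4685573 = 6829265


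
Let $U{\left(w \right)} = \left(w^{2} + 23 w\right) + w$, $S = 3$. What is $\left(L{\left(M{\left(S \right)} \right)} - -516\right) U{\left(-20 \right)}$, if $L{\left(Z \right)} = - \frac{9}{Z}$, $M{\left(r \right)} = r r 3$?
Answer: $- \frac{123760}{3} \approx -41253.0$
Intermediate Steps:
$M{\left(r \right)} = 3 r^{2}$ ($M{\left(r \right)} = r^{2} \cdot 3 = 3 r^{2}$)
$U{\left(w \right)} = w^{2} + 24 w$
$\left(L{\left(M{\left(S \right)} \right)} - -516\right) U{\left(-20 \right)} = \left(- \frac{9}{3 \cdot 3^{2}} - -516\right) \left(- 20 \left(24 - 20\right)\right) = \left(- \frac{9}{3 \cdot 9} + 516\right) \left(\left(-20\right) 4\right) = \left(- \frac{9}{27} + 516\right) \left(-80\right) = \left(\left(-9\right) \frac{1}{27} + 516\right) \left(-80\right) = \left(- \frac{1}{3} + 516\right) \left(-80\right) = \frac{1547}{3} \left(-80\right) = - \frac{123760}{3}$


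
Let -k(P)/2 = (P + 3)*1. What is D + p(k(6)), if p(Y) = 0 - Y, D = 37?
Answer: 55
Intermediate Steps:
k(P) = -6 - 2*P (k(P) = -2*(P + 3) = -2*(3 + P) = -6 - 2*P)
p(Y) = -Y
D + p(k(6)) = 37 - (-6 - 2*6) = 37 - (-6 - 12) = 37 - 1*(-18) = 37 + 18 = 55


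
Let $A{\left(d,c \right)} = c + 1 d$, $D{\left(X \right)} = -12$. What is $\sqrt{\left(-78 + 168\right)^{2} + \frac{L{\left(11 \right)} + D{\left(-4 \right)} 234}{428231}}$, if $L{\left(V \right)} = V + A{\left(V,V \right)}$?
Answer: $\frac{5 \sqrt{59415652219323}}{428231} \approx 90.0$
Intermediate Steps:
$A{\left(d,c \right)} = c + d$
$L{\left(V \right)} = 3 V$ ($L{\left(V \right)} = V + \left(V + V\right) = V + 2 V = 3 V$)
$\sqrt{\left(-78 + 168\right)^{2} + \frac{L{\left(11 \right)} + D{\left(-4 \right)} 234}{428231}} = \sqrt{\left(-78 + 168\right)^{2} + \frac{3 \cdot 11 - 2808}{428231}} = \sqrt{90^{2} + \left(33 - 2808\right) \frac{1}{428231}} = \sqrt{8100 - \frac{2775}{428231}} = \sqrt{\frac{3468668325}{428231}} = \frac{5 \sqrt{59415652219323}}{428231}$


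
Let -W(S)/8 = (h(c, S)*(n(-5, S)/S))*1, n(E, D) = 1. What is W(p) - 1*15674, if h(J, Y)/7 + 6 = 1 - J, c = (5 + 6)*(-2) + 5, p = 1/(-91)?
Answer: 45478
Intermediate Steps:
p = -1/91 ≈ -0.010989
c = -17 (c = 11*(-2) + 5 = -22 + 5 = -17)
h(J, Y) = -35 - 7*J (h(J, Y) = -42 + 7*(1 - J) = -42 + (7 - 7*J) = -35 - 7*J)
W(S) = -672/S (W(S) = -8*(-35 - 7*(-17))*(1/S) = -8*(-35 + 119)/S = -8*84/S = -672/S)
W(p) - 1*15674 = -672/(-1/91) - 1*15674 = -672*(-91) - 15674 = 61152 - 15674 = 45478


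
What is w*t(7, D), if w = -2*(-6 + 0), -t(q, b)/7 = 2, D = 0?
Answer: -168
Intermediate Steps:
t(q, b) = -14 (t(q, b) = -7*2 = -14)
w = 12 (w = -2*(-6) = 12)
w*t(7, D) = 12*(-14) = -168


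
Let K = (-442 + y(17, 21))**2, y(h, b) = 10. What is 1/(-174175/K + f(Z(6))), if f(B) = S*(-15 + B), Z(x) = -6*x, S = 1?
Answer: -186624/9691999 ≈ -0.019255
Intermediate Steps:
K = 186624 (K = (-442 + 10)**2 = (-432)**2 = 186624)
f(B) = -15 + B (f(B) = 1*(-15 + B) = -15 + B)
1/(-174175/K + f(Z(6))) = 1/(-174175/186624 + (-15 - 6*6)) = 1/(-174175*1/186624 + (-15 - 36)) = 1/(-174175/186624 - 51) = 1/(-9691999/186624) = -186624/9691999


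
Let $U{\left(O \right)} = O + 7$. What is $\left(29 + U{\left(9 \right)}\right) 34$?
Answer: $1530$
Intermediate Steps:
$U{\left(O \right)} = 7 + O$
$\left(29 + U{\left(9 \right)}\right) 34 = \left(29 + \left(7 + 9\right)\right) 34 = \left(29 + 16\right) 34 = 45 \cdot 34 = 1530$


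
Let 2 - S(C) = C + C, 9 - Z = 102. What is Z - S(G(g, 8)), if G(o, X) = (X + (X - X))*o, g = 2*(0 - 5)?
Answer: -255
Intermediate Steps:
Z = -93 (Z = 9 - 1*102 = 9 - 102 = -93)
g = -10 (g = 2*(-5) = -10)
G(o, X) = X*o (G(o, X) = (X + 0)*o = X*o)
S(C) = 2 - 2*C (S(C) = 2 - (C + C) = 2 - 2*C)
Z - S(G(g, 8)) = -93 - (2 - 16*(-10)) = -93 - (2 - 2*(-80)) = -93 - (2 + 160) = -93 - 1*162 = -93 - 162 = -255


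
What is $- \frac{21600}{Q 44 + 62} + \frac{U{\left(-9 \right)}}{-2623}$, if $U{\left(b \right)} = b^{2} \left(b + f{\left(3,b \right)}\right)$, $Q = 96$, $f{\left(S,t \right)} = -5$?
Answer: $- \frac{25898238}{5621089} \approx -4.6073$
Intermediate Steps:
$U{\left(b \right)} = b^{2} \left(-5 + b\right)$ ($U{\left(b \right)} = b^{2} \left(b - 5\right) = b^{2} \left(-5 + b\right)$)
$- \frac{21600}{Q 44 + 62} + \frac{U{\left(-9 \right)}}{-2623} = - \frac{21600}{96 \cdot 44 + 62} + \frac{\left(-9\right)^{2} \left(-5 - 9\right)}{-2623} = - \frac{21600}{4224 + 62} + 81 \left(-14\right) \left(- \frac{1}{2623}\right) = - \frac{21600}{4286} - - \frac{1134}{2623} = \left(-21600\right) \frac{1}{4286} + \frac{1134}{2623} = - \frac{10800}{2143} + \frac{1134}{2623} = - \frac{25898238}{5621089}$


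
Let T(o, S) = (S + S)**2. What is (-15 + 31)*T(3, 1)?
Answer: 64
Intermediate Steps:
T(o, S) = 4*S**2 (T(o, S) = (2*S)**2 = 4*S**2)
(-15 + 31)*T(3, 1) = (-15 + 31)*(4*1**2) = 16*(4*1) = 16*4 = 64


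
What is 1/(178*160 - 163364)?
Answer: -1/134884 ≈ -7.4138e-6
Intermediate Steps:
1/(178*160 - 163364) = 1/(28480 - 163364) = 1/(-134884) = -1/134884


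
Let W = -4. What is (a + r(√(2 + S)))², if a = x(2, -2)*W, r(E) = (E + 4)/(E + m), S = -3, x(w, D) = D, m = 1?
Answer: 108 - 63*I/2 ≈ 108.0 - 31.5*I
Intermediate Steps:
r(E) = (4 + E)/(1 + E) (r(E) = (E + 4)/(E + 1) = (4 + E)/(1 + E))
a = 8 (a = -2*(-4) = 8)
(a + r(√(2 + S)))² = (8 + (4 + √(2 - 3))/(1 + √(2 - 3)))² = (8 + (4 + √(-1))/(1 + √(-1)))² = (8 + (4 + I)/(1 + I))² = (8 + ((1 - I)/2)*(4 + I))² = (8 + (1 - I)*(4 + I)/2)²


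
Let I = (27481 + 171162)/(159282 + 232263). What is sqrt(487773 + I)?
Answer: 2*sqrt(2077203629064410)/130515 ≈ 698.41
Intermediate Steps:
I = 198643/391545 ≈ 0.50733
sqrt(487773 + I) = sqrt(487773 + 198643/391545) = sqrt(190985277928/391545) = 2*sqrt(2077203629064410)/130515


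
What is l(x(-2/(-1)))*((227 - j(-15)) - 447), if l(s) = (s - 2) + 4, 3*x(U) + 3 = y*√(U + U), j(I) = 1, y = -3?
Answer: 221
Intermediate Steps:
x(U) = -1 - √2*√U (x(U) = -1 + (-3*√(U + U))/3 = -1 + (-3*√2*√U)/3 = -1 - √2*√U)
l(s) = 2 + s (l(s) = (-2 + s) + 4 = 2 + s)
l(x(-2/(-1)))*((227 - j(-15)) - 447) = (2 + (-1 - √2*√(-2/(-1))))*((227 - 1*1) - 447) = (2 + (-1 - √2*√(-2*(-1))))*((227 - 1) - 447) = (2 + (-1 - √2*√2))*(226 - 447) = (2 + (-1 - 2))*(-221) = (2 - 3)*(-221) = -1*(-221) = 221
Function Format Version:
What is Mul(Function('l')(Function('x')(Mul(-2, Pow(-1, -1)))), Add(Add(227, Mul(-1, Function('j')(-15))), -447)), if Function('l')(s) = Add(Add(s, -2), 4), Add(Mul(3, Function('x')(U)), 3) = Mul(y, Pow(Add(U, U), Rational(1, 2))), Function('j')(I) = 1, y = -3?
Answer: 221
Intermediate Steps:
Function('x')(U) = Add(-1, Mul(-1, Pow(2, Rational(1, 2)), Pow(U, Rational(1, 2)))) (Function('x')(U) = Add(-1, Mul(Rational(1, 3), Mul(-3, Pow(Add(U, U), Rational(1, 2))))) = Add(-1, Mul(Rational(1, 3), Mul(-3, Pow(Mul(2, U), Rational(1, 2))))) = Add(-1, Mul(Rational(1, 3), Mul(-3, Mul(Pow(2, Rational(1, 2)), Pow(U, Rational(1, 2)))))) = Add(-1, Mul(Rational(1, 3), Mul(-3, Pow(2, Rational(1, 2)), Pow(U, Rational(1, 2))))) = Add(-1, Mul(-1, Pow(2, Rational(1, 2)), Pow(U, Rational(1, 2)))))
Function('l')(s) = Add(2, s) (Function('l')(s) = Add(Add(-2, s), 4) = Add(2, s))
Mul(Function('l')(Function('x')(Mul(-2, Pow(-1, -1)))), Add(Add(227, Mul(-1, Function('j')(-15))), -447)) = Mul(Add(2, Add(-1, Mul(-1, Pow(2, Rational(1, 2)), Pow(Mul(-2, Pow(-1, -1)), Rational(1, 2))))), Add(Add(227, Mul(-1, 1)), -447)) = Mul(Add(2, Add(-1, Mul(-1, Pow(2, Rational(1, 2)), Pow(Mul(-2, -1), Rational(1, 2))))), Add(Add(227, -1), -447)) = Mul(Add(2, Add(-1, Mul(-1, Pow(2, Rational(1, 2)), Pow(2, Rational(1, 2))))), Add(226, -447)) = Mul(Add(2, Add(-1, -2)), -221) = Mul(Add(2, -3), -221) = Mul(-1, -221) = 221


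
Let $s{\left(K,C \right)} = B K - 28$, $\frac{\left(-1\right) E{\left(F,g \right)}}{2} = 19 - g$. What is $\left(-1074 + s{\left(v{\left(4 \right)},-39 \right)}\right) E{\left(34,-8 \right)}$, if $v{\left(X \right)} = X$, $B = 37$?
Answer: $51516$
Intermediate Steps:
$E{\left(F,g \right)} = -38 + 2 g$ ($E{\left(F,g \right)} = - 2 \left(19 - g\right) = -38 + 2 g$)
$s{\left(K,C \right)} = -28 + 37 K$ ($s{\left(K,C \right)} = 37 K - 28 = -28 + 37 K$)
$\left(-1074 + s{\left(v{\left(4 \right)},-39 \right)}\right) E{\left(34,-8 \right)} = \left(-1074 + \left(-28 + 37 \cdot 4\right)\right) \left(-38 + 2 \left(-8\right)\right) = \left(-1074 + \left(-28 + 148\right)\right) \left(-38 - 16\right) = \left(-1074 + 120\right) \left(-54\right) = \left(-954\right) \left(-54\right) = 51516$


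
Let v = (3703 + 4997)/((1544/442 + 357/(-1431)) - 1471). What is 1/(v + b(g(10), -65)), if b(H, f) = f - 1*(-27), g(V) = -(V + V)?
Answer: -77363231/3398366728 ≈ -0.022765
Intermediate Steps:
g(V) = -2*V
b(H, f) = 27 + f (b(H, f) = f + 27 = 27 + f)
v = -458563950/77363231 (v = 8700/((1544*(1/442) + 357*(-1/1431)) - 1471) = 8700/((772/221 - 119/477) - 1471) = 8700/(341945/105417 - 1471) = 8700/(-154726462/105417) = 8700*(-105417/154726462) = -458563950/77363231 ≈ -5.9274)
1/(v + b(g(10), -65)) = 1/(-458563950/77363231 + (27 - 65)) = 1/(-458563950/77363231 - 38) = 1/(-3398366728/77363231) = -77363231/3398366728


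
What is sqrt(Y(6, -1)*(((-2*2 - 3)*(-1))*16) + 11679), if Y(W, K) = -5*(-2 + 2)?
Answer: sqrt(11679) ≈ 108.07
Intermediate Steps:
Y(W, K) = 0 (Y(W, K) = -5*0 = 0)
sqrt(Y(6, -1)*(((-2*2 - 3)*(-1))*16) + 11679) = sqrt(0*(((-2*2 - 3)*(-1))*16) + 11679) = sqrt(0*(((-4 - 3)*(-1))*16) + 11679) = sqrt(0*(-7*(-1)*16) + 11679) = sqrt(0*(7*16) + 11679) = sqrt(0*112 + 11679) = sqrt(0 + 11679) = sqrt(11679)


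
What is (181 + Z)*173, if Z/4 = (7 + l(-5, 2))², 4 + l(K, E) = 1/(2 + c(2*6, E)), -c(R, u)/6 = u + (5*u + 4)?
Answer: 82830670/2209 ≈ 37497.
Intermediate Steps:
c(R, u) = -24 - 36*u (c(R, u) = -6*(u + (5*u + 4)) = -6*(u + (4 + 5*u)) = -6*(4 + 6*u) = -24 - 36*u)
l(K, E) = -4 + 1/(-22 - 36*E) (l(K, E) = -4 + 1/(2 + (-24 - 36*E)) = -4 + 1/(-22 - 36*E))
Z = 78961/2209 (Z = 4*(7 + (-89 - 144*2)/(2*(11 + 18*2)))² = 4*(7 + (-89 - 288)/(2*(11 + 36)))² = 4*(7 + (½)*(-377)/47)² = 4*(7 + (½)*(1/47)*(-377))² = 4*(7 - 377/94)² = 4*(281/94)² = 4*(78961/8836) = 78961/2209 ≈ 35.745)
(181 + Z)*173 = (181 + 78961/2209)*173 = (478790/2209)*173 = 82830670/2209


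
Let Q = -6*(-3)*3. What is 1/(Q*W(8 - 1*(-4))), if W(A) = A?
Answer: 1/648 ≈ 0.0015432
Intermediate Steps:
Q = 54 (Q = 18*3 = 54)
1/(Q*W(8 - 1*(-4))) = 1/(54*(8 - 1*(-4))) = 1/(54*(8 + 4)) = 1/(54*12) = 1/648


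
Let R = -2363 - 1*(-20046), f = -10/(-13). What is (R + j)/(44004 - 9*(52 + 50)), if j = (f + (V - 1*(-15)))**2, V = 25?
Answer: 3269327/7281534 ≈ 0.44899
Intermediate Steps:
f = 10/13 (f = -10*(-1/13) = 10/13 ≈ 0.76923)
j = 280900/169 (j = (10/13 + (25 - 1*(-15)))**2 = (10/13 + (25 + 15))**2 = (10/13 + 40)**2 = (530/13)**2 = 280900/169 ≈ 1662.1)
R = 17683 (R = -2363 + 20046 = 17683)
(R + j)/(44004 - 9*(52 + 50)) = (17683 + 280900/169)/(44004 - 9*(52 + 50)) = 3269327/(169*(44004 - 9*102)) = 3269327/(169*(44004 - 918)) = (3269327/169)/43086 = (3269327/169)*(1/43086) = 3269327/7281534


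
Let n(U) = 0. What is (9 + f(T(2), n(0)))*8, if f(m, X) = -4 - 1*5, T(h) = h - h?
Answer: 0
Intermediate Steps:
T(h) = 0
f(m, X) = -9 (f(m, X) = -4 - 5 = -9)
(9 + f(T(2), n(0)))*8 = (9 - 9)*8 = 0*8 = 0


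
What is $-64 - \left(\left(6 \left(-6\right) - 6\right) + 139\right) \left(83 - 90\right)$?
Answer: $615$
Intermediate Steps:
$-64 - \left(\left(6 \left(-6\right) - 6\right) + 139\right) \left(83 - 90\right) = -64 - \left(\left(-36 - 6\right) + 139\right) \left(-7\right) = -64 - \left(-42 + 139\right) \left(-7\right) = -64 - 97 \left(-7\right) = -64 - -679 = -64 + 679 = 615$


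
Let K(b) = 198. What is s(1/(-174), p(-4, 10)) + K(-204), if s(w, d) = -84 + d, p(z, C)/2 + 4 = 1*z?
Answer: 98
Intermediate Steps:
p(z, C) = -8 + 2*z (p(z, C) = -8 + 2*(1*z) = -8 + 2*z)
s(1/(-174), p(-4, 10)) + K(-204) = (-84 + (-8 + 2*(-4))) + 198 = (-84 + (-8 - 8)) + 198 = (-84 - 16) + 198 = -100 + 198 = 98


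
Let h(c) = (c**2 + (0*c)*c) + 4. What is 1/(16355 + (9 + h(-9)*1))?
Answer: 1/16449 ≈ 6.0794e-5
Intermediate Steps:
h(c) = 4 + c**2 (h(c) = (c**2 + 0*c) + 4 = (c**2 + 0) + 4 = c**2 + 4 = 4 + c**2)
1/(16355 + (9 + h(-9)*1)) = 1/(16355 + (9 + (4 + (-9)**2)*1)) = 1/(16355 + (9 + (4 + 81)*1)) = 1/(16355 + (9 + 85*1)) = 1/(16355 + (9 + 85)) = 1/(16355 + 94) = 1/16449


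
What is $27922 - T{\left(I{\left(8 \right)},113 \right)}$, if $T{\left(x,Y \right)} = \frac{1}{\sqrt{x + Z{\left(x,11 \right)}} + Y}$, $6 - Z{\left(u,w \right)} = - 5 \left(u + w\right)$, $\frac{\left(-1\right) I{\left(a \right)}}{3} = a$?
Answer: $\frac{358853431}{12852} + \frac{i \sqrt{83}}{12852} \approx 27922.0 + 0.00070887 i$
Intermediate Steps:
$I{\left(a \right)} = - 3 a$
$Z{\left(u,w \right)} = 6 + 5 u + 5 w$ ($Z{\left(u,w \right)} = 6 - - 5 \left(u + w\right) = 6 - \left(- 5 u - 5 w\right) = 6 + \left(5 u + 5 w\right) = 6 + 5 u + 5 w$)
$T{\left(x,Y \right)} = \frac{1}{Y + \sqrt{61 + 6 x}}$ ($T{\left(x,Y \right)} = \frac{1}{\sqrt{x + \left(6 + 5 x + 5 \cdot 11\right)} + Y} = \frac{1}{\sqrt{x + \left(6 + 5 x + 55\right)} + Y} = \frac{1}{\sqrt{x + \left(61 + 5 x\right)} + Y} = \frac{1}{\sqrt{61 + 6 x} + Y} = \frac{1}{Y + \sqrt{61 + 6 x}}$)
$27922 - T{\left(I{\left(8 \right)},113 \right)} = 27922 - \frac{1}{113 + \sqrt{61 + 6 \left(\left(-3\right) 8\right)}} = 27922 - \frac{1}{113 + \sqrt{61 + 6 \left(-24\right)}} = 27922 - \frac{1}{113 + \sqrt{61 - 144}} = 27922 - \frac{1}{113 + \sqrt{-83}} = 27922 - \frac{1}{113 + i \sqrt{83}}$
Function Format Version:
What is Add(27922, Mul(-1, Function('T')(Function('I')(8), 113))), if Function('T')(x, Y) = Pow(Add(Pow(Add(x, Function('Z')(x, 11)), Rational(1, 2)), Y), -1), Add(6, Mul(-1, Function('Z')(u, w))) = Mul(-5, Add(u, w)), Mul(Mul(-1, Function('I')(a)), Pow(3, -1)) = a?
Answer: Add(Rational(358853431, 12852), Mul(Rational(1, 12852), I, Pow(83, Rational(1, 2)))) ≈ Add(27922., Mul(0.00070887, I))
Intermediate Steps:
Function('I')(a) = Mul(-3, a)
Function('Z')(u, w) = Add(6, Mul(5, u), Mul(5, w)) (Function('Z')(u, w) = Add(6, Mul(-1, Mul(-5, Add(u, w)))) = Add(6, Mul(-1, Add(Mul(-5, u), Mul(-5, w)))) = Add(6, Add(Mul(5, u), Mul(5, w))) = Add(6, Mul(5, u), Mul(5, w)))
Function('T')(x, Y) = Pow(Add(Y, Pow(Add(61, Mul(6, x)), Rational(1, 2))), -1) (Function('T')(x, Y) = Pow(Add(Pow(Add(x, Add(6, Mul(5, x), Mul(5, 11))), Rational(1, 2)), Y), -1) = Pow(Add(Pow(Add(x, Add(6, Mul(5, x), 55)), Rational(1, 2)), Y), -1) = Pow(Add(Pow(Add(x, Add(61, Mul(5, x))), Rational(1, 2)), Y), -1) = Pow(Add(Pow(Add(61, Mul(6, x)), Rational(1, 2)), Y), -1) = Pow(Add(Y, Pow(Add(61, Mul(6, x)), Rational(1, 2))), -1))
Add(27922, Mul(-1, Function('T')(Function('I')(8), 113))) = Add(27922, Mul(-1, Pow(Add(113, Pow(Add(61, Mul(6, Mul(-3, 8))), Rational(1, 2))), -1))) = Add(27922, Mul(-1, Pow(Add(113, Pow(Add(61, Mul(6, -24)), Rational(1, 2))), -1))) = Add(27922, Mul(-1, Pow(Add(113, Pow(Add(61, -144), Rational(1, 2))), -1))) = Add(27922, Mul(-1, Pow(Add(113, Pow(-83, Rational(1, 2))), -1))) = Add(27922, Mul(-1, Pow(Add(113, Mul(I, Pow(83, Rational(1, 2)))), -1)))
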